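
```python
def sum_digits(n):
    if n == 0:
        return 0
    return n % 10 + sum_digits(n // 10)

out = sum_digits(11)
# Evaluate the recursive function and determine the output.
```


sum_digits(11)
= 1 + sum_digits(1)
= 1 + 1 + sum_digits(0)
= 1 + 1 + 0
= 2


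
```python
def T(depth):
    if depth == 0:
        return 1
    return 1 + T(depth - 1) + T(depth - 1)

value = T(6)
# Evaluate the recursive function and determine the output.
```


T(6)
= 1 + T(5) + T(5)
= 1 + 2 * T(5)
T(k) = 2^(k+1) - 1
T(0) = 1
T(1) = 3
T(2) = 7
T(3) = 15
T(4) = 31
T(6) = 2^7 - 1 = 127


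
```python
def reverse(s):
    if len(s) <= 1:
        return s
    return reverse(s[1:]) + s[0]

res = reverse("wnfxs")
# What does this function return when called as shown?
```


reverse("wnfxs")
= reverse("nfxs") + "w"
= reverse("fxs") + "n" + "w"
= reverse("xs") + "f" + "n" + "w"
= reverse("s") + "x" + "f" + "n" + "w"
= "s" + "x" + "f" + "n" + "w"
= "sxfnw"


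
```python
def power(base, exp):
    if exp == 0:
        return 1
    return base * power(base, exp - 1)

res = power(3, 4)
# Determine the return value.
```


power(3, 4)
= 3 * power(3, 3)
= 3 * 3 * power(3, 2)
= 3 * 3 * 3 * power(3, 1)
= 3 * 3 * 3 * 3 * power(3, 0)
= 3 * 3 * 3 * 3 * 1
= 81


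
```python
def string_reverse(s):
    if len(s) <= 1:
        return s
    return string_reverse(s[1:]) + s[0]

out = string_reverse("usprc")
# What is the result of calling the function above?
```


string_reverse("usprc")
= string_reverse("sprc") + "u"
= string_reverse("prc") + "s" + "u"
= string_reverse("rc") + "p" + "s" + "u"
= string_reverse("c") + "r" + "p" + "s" + "u"
= "c" + "r" + "p" + "s" + "u"
= "crpsu"


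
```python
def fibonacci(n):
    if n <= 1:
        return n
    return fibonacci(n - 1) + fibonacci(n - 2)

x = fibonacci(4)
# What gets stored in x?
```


fibonacci(4)
= fibonacci(3) + fibonacci(2)
= (fibonacci(2) + fibonacci(1)) + fibonacci(2)
Computing bottom-up: fibonacci(0)=0, fibonacci(1)=1, fibonacci(2)=1, fibonacci(3)=2, fibonacci(4)=3
= 3


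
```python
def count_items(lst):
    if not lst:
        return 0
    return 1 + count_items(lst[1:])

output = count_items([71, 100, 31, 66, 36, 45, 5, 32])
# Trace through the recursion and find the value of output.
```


count_items([71, 100, 31, 66, 36, 45, 5, 32])
= 1 + count_items([100, 31, 66, 36, 45, 5, 32])
= 1 + 1 + count_items([31, 66, 36, 45, 5, 32])
= 1 + 1 + 1 + count_items([66, 36, 45, 5, 32])
= 1 + 1 + 1 + 1 + count_items([36, 45, 5, 32])
= 1 + 1 + 1 + 1 + 1 + count_items([45, 5, 32])
= 1 + 1 + 1 + 1 + 1 + 1 + count_items([5, 32])
= 1 + 1 + 1 + 1 + 1 + 1 + 1 + count_items([32])
= 1 + 1 + 1 + 1 + 1 + 1 + 1 + 1 + count_items([])
= 1 + 1 + 1 + 1 + 1 + 1 + 1 + 1 + 0
= 8


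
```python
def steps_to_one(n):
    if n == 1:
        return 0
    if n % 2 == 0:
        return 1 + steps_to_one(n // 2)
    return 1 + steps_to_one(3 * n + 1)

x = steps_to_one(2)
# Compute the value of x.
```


steps_to_one(2)
2 is even -> steps_to_one(1)
Reached 1 after 1 steps
= 1


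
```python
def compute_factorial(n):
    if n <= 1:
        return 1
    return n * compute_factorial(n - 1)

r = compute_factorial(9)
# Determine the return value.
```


compute_factorial(9)
= 9 * compute_factorial(8)
= 9 * 8 * compute_factorial(7)
= 9 * 8 * 7 * compute_factorial(6)
= 9 * 8 * 7 * 6 * compute_factorial(5)
= 9 * 8 * 7 * 6 * 5 * compute_factorial(4)
= 9 * 8 * 7 * 6 * 5 * 4 * compute_factorial(3)
= 9 * 8 * 7 * 6 * 5 * 4 * 3 * compute_factorial(2)
= 9 * 8 * 7 * 6 * 5 * 4 * 3 * 2 * compute_factorial(1)
= 9 * 8 * 7 * 6 * 5 * 4 * 3 * 2 * 1
= 362880


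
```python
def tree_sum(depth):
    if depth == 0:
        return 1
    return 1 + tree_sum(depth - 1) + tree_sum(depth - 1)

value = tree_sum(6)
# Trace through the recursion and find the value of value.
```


tree_sum(6)
= 1 + tree_sum(5) + tree_sum(5)
= 1 + 2 * tree_sum(5)
tree_sum(k) = 2^(k+1) - 1
tree_sum(0) = 1
tree_sum(1) = 3
tree_sum(2) = 7
tree_sum(3) = 15
tree_sum(4) = 31
tree_sum(6) = 2^7 - 1 = 127


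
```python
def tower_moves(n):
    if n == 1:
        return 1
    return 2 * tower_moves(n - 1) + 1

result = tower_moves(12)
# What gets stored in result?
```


tower_moves(12)
= 2 * tower_moves(11) + 1
= 2 * (2 * tower_moves(10) + 1) + 1
= 2 * (2 * (2 * tower_moves(9) + 1) + 1) + 1
= 2 * (2 * (2 * (2 * tower_moves(8) + 1) + 1) + 1) + 1
= 2 * (2 * (2 * (2 * (2 * tower_moves(7) + 1) + 1) + 1) + 1) + 1
= 2 * (2 * (2 * (2 * (2 * (2 * tower_moves(6) + 1) + 1) + 1) + 1) + 1) + 1
= 2 * (2 * (2 * (2 * (2 * (2 * (2 * tower_moves(5) + 1) + 1) + 1) + 1) + 1) + 1) + 1
= 2 * (2 * (2 * (2 * (2 * (2 * (2 * (2 * tower_moves(4) + 1) + 1) + 1) + 1) + 1) + 1) + 1) + 1
= 2 * (2 * (2 * (2 * (2 * (2 * (2 * (2 * (2 * tower_moves(3) + 1) + 1) + 1) + 1) + 1) + 1) + 1) + 1) + 1
= 2 * (2 * (2 * (2 * (2 * (2 * (2 * (2 * (2 * (2 * tower_moves(2) + 1) + 1) + 1) + 1) + 1) + 1) + 1) + 1) + 1) + 1
= 2 * (2 * (2 * (2 * (2 * (2 * (2 * (2 * (2 * (2 * (2 * tower_moves(1) + 1) + 1) + 1) + 1) + 1) + 1) + 1) + 1) + 1) + 1) + 1
Now compute bottom-up:
tower_moves(1) = 1
tower_moves(2) = 2 * 1 + 1 = 3
tower_moves(3) = 2 * 3 + 1 = 7
tower_moves(4) = 2 * 7 + 1 = 15
tower_moves(5) = 2 * 15 + 1 = 31
tower_moves(6) = 2 * 31 + 1 = 63
tower_moves(7) = 2 * 63 + 1 = 127
tower_moves(8) = 2 * 127 + 1 = 255
tower_moves(9) = 2 * 255 + 1 = 511
tower_moves(10) = 2 * 511 + 1 = 1023
tower_moves(11) = 2 * 1023 + 1 = 2047
tower_moves(12) = 2 * 2047 + 1 = 4095
= 4095


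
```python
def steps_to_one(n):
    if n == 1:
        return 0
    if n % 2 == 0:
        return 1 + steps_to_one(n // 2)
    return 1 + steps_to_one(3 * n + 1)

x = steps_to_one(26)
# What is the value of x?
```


steps_to_one(26)
26 is even -> steps_to_one(13)
13 is odd -> 3*13+1 = 40 -> steps_to_one(40)
40 is even -> steps_to_one(20)
20 is even -> steps_to_one(10)
10 is even -> steps_to_one(5)
5 is odd -> 3*5+1 = 16 -> steps_to_one(16)
16 is even -> steps_to_one(8)
8 is even -> steps_to_one(4)
4 is even -> steps_to_one(2)
2 is even -> steps_to_one(1)
Reached 1 after 10 steps
= 10


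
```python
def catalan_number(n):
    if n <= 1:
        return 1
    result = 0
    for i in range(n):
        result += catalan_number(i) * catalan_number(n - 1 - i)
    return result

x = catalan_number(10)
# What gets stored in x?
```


catalan_number(10)
= sum of catalan_number(i) * catalan_number(10-1-i) for i in 0..9
First compute sub-values bottom-up:
  catalan_number(0) = 1, catalan_number(1) = 1
  catalan_number(2) = 1*1 + 1*1 = 2
  catalan_number(3) = 1*2 + 1*1 + 2*1 = 5
  catalan_number(4) = 1*5 + 1*2 + 2*1 + 5*1 = 14
  catalan_number(5) = 1*14 + 1*5 + 2*2 + 5*1 + 14*1 = 42
  catalan_number(6) = 1*42 + 1*14 + 2*5 + 5*2 + 14*1 + 42*1 = 132
  catalan_number(7) = 1*132 + 1*42 + 2*14 + 5*5 + 14*2 + 42*1 + 132*1 = 429
  catalan_number(8) = 1*429 + 1*132 + 2*42 + 5*14 + 14*5 + 42*2 + 132*1 + 429*1 = 1430
  catalan_number(9) = 1*1430 + 1*429 + 2*132 + 5*42 + 14*14 + 42*5 + 132*2 + 429*1 + 1430*1 = 4862
Now catalan_number(10):
  catalan_number(0)*catalan_number(9) = 1*4862 = 4862
  catalan_number(1)*catalan_number(8) = 1*1430 = 1430
  catalan_number(2)*catalan_number(7) = 2*429 = 858
  catalan_number(3)*catalan_number(6) = 5*132 = 660
  catalan_number(4)*catalan_number(5) = 14*42 = 588
  catalan_number(5)*catalan_number(4) = 42*14 = 588
  catalan_number(6)*catalan_number(3) = 132*5 = 660
  catalan_number(7)*catalan_number(2) = 429*2 = 858
  catalan_number(8)*catalan_number(1) = 1430*1 = 1430
  catalan_number(9)*catalan_number(0) = 4862*1 = 4862
= 4862 + 1430 + 858 + 660 + 588 + 588 + 660 + 858 + 1430 + 4862
= 16796


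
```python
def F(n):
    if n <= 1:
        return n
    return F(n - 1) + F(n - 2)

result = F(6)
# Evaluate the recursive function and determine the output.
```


F(6)
= F(5) + F(4)
= (F(4) + F(3)) + F(4)
Computing bottom-up: F(0)=0, F(1)=1, F(2)=1, F(3)=2, F(4)=3, F(5)=5, F(6)=8
= 8


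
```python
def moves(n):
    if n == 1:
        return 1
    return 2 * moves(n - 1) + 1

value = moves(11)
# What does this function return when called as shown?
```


moves(11)
= 2 * moves(10) + 1
= 2 * (2 * moves(9) + 1) + 1
= 2 * (2 * (2 * moves(8) + 1) + 1) + 1
= 2 * (2 * (2 * (2 * moves(7) + 1) + 1) + 1) + 1
= 2 * (2 * (2 * (2 * (2 * moves(6) + 1) + 1) + 1) + 1) + 1
= 2 * (2 * (2 * (2 * (2 * (2 * moves(5) + 1) + 1) + 1) + 1) + 1) + 1
= 2 * (2 * (2 * (2 * (2 * (2 * (2 * moves(4) + 1) + 1) + 1) + 1) + 1) + 1) + 1
= 2 * (2 * (2 * (2 * (2 * (2 * (2 * (2 * moves(3) + 1) + 1) + 1) + 1) + 1) + 1) + 1) + 1
= 2 * (2 * (2 * (2 * (2 * (2 * (2 * (2 * (2 * moves(2) + 1) + 1) + 1) + 1) + 1) + 1) + 1) + 1) + 1
= 2 * (2 * (2 * (2 * (2 * (2 * (2 * (2 * (2 * (2 * moves(1) + 1) + 1) + 1) + 1) + 1) + 1) + 1) + 1) + 1) + 1
Now compute bottom-up:
moves(1) = 1
moves(2) = 2 * 1 + 1 = 3
moves(3) = 2 * 3 + 1 = 7
moves(4) = 2 * 7 + 1 = 15
moves(5) = 2 * 15 + 1 = 31
moves(6) = 2 * 31 + 1 = 63
moves(7) = 2 * 63 + 1 = 127
moves(8) = 2 * 127 + 1 = 255
moves(9) = 2 * 255 + 1 = 511
moves(10) = 2 * 511 + 1 = 1023
moves(11) = 2 * 1023 + 1 = 2047
= 2047


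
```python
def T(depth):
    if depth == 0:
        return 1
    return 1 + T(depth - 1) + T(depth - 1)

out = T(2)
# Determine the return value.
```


T(2)
= 1 + T(1) + T(1)
= 1 + 2 * T(1)
T(k) = 2^(k+1) - 1
T(0) = 1
T(1) = 3
T(2) = 7
T(2) = 2^3 - 1 = 7


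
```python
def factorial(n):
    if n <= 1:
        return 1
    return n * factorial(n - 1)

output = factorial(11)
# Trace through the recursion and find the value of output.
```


factorial(11)
= 11 * factorial(10)
= 11 * 10 * factorial(9)
= 11 * 10 * 9 * factorial(8)
= 11 * 10 * 9 * 8 * factorial(7)
= 11 * 10 * 9 * 8 * 7 * factorial(6)
= 11 * 10 * 9 * 8 * 7 * 6 * factorial(5)
= 11 * 10 * 9 * 8 * 7 * 6 * 5 * factorial(4)
= 11 * 10 * 9 * 8 * 7 * 6 * 5 * 4 * factorial(3)
= 11 * 10 * 9 * 8 * 7 * 6 * 5 * 4 * 3 * factorial(2)
= 11 * 10 * 9 * 8 * 7 * 6 * 5 * 4 * 3 * 2 * factorial(1)
= 11 * 10 * 9 * 8 * 7 * 6 * 5 * 4 * 3 * 2 * 1
= 39916800


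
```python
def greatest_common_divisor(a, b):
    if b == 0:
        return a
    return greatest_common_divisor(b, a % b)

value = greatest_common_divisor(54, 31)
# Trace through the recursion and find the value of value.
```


greatest_common_divisor(54, 31)
= greatest_common_divisor(31, 54 % 31) = greatest_common_divisor(31, 23)
= greatest_common_divisor(23, 31 % 23) = greatest_common_divisor(23, 8)
= greatest_common_divisor(8, 23 % 8) = greatest_common_divisor(8, 7)
= greatest_common_divisor(7, 8 % 7) = greatest_common_divisor(7, 1)
= greatest_common_divisor(1, 7 % 1) = greatest_common_divisor(1, 0)
b == 0, return a = 1


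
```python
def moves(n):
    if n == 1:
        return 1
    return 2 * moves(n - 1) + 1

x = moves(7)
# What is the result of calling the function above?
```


moves(7)
= 2 * moves(6) + 1
= 2 * (2 * moves(5) + 1) + 1
= 2 * (2 * (2 * moves(4) + 1) + 1) + 1
= 2 * (2 * (2 * (2 * moves(3) + 1) + 1) + 1) + 1
= 2 * (2 * (2 * (2 * (2 * moves(2) + 1) + 1) + 1) + 1) + 1
= 2 * (2 * (2 * (2 * (2 * (2 * moves(1) + 1) + 1) + 1) + 1) + 1) + 1
Now compute bottom-up:
moves(1) = 1
moves(2) = 2 * 1 + 1 = 3
moves(3) = 2 * 3 + 1 = 7
moves(4) = 2 * 7 + 1 = 15
moves(5) = 2 * 15 + 1 = 31
moves(6) = 2 * 31 + 1 = 63
moves(7) = 2 * 63 + 1 = 127
= 127


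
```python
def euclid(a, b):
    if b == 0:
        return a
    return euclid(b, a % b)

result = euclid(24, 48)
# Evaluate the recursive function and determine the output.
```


euclid(24, 48)
= euclid(48, 24 % 48) = euclid(48, 24)
= euclid(24, 48 % 24) = euclid(24, 0)
b == 0, return a = 24


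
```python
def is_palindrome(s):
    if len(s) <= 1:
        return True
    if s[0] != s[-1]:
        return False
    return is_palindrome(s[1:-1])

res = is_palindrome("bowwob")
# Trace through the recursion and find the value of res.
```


is_palindrome("bowwob")
"bowwob": s[0]='b' == s[-1]='b' -> is_palindrome("owwo")
"owwo": s[0]='o' == s[-1]='o' -> is_palindrome("ww")
"ww": s[0]='w' == s[-1]='w' -> is_palindrome("")
"": len <= 1 -> True
= True


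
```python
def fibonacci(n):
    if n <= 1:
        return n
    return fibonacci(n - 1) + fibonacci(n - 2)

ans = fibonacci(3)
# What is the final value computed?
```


fibonacci(3)
= fibonacci(2) + fibonacci(1)
Computing bottom-up: fibonacci(0)=0, fibonacci(1)=1, fibonacci(2)=1, fibonacci(3)=2
= 2


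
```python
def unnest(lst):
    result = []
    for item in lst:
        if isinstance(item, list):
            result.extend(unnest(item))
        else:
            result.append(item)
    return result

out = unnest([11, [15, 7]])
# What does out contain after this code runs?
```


unnest([11, [15, 7]])
Processing each element:
  11 is not a list -> append 11
  [15, 7] is a list -> unnest recursively -> [15, 7]
= [11, 15, 7]


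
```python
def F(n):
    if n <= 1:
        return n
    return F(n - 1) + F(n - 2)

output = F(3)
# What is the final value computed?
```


F(3)
= F(2) + F(1)
Computing bottom-up: F(0)=0, F(1)=1, F(2)=1, F(3)=2
= 2


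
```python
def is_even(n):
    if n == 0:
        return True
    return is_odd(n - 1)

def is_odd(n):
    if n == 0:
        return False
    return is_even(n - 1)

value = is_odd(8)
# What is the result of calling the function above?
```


is_odd(8)
= is_even(7)
= is_odd(6)
= is_even(5)
= is_odd(4)
= is_even(3)
= is_odd(2)
= is_even(1)
= is_odd(0)
n == 0: return False
= False


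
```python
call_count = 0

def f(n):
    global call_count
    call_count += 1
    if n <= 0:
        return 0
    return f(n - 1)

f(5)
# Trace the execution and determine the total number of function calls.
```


f(5) calls f(4) calls ... calls f(0)
Total calls: 5 + 1 (for base case) = 6


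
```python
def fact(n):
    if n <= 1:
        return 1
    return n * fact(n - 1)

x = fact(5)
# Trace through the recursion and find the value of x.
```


fact(5)
= 5 * fact(4)
= 5 * 4 * fact(3)
= 5 * 4 * 3 * fact(2)
= 5 * 4 * 3 * 2 * fact(1)
= 5 * 4 * 3 * 2 * 1
= 120


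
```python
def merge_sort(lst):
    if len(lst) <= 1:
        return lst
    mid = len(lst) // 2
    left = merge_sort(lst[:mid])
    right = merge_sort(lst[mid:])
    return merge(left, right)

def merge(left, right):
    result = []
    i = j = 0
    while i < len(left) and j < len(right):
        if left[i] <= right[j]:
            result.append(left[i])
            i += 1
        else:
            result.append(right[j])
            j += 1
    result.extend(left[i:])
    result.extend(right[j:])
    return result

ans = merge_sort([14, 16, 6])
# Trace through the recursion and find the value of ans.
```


merge_sort([14, 16, 6])
Split into [14] and [16, 6]
Left sorted: [14]
Right sorted: [6, 16]
Merge [14] and [6, 16]
= [6, 14, 16]


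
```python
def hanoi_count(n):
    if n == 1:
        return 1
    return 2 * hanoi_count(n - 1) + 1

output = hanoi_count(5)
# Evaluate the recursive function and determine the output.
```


hanoi_count(5)
= 2 * hanoi_count(4) + 1
= 2 * (2 * hanoi_count(3) + 1) + 1
= 2 * (2 * (2 * hanoi_count(2) + 1) + 1) + 1
= 2 * (2 * (2 * (2 * hanoi_count(1) + 1) + 1) + 1) + 1
Now compute bottom-up:
hanoi_count(1) = 1
hanoi_count(2) = 2 * 1 + 1 = 3
hanoi_count(3) = 2 * 3 + 1 = 7
hanoi_count(4) = 2 * 7 + 1 = 15
hanoi_count(5) = 2 * 15 + 1 = 31
= 31


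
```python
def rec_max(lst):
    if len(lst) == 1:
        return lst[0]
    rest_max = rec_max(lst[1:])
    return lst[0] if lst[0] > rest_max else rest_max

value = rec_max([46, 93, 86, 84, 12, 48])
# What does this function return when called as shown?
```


rec_max([46, 93, 86, 84, 12, 48])
= compare 46 with rec_max([93, 86, 84, 12, 48])
= compare 93 with rec_max([86, 84, 12, 48])
= compare 86 with rec_max([84, 12, 48])
= compare 84 with rec_max([12, 48])
= compare 12 with rec_max([48])
Base: rec_max([48]) = 48
compare 12 with 48: max = 48
compare 84 with 48: max = 84
compare 86 with 84: max = 86
compare 93 with 86: max = 93
compare 46 with 93: max = 93
= 93


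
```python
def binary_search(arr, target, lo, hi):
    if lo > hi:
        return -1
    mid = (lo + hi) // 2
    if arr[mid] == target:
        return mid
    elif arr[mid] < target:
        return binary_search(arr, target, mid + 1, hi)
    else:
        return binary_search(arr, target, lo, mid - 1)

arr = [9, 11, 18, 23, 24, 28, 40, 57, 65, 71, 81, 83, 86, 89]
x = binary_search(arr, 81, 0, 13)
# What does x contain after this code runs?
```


binary_search(arr, 81, 0, 13)
lo=0, hi=13, mid=6, arr[mid]=40
40 < 81, search right half
lo=7, hi=13, mid=10, arr[mid]=81
arr[10] == 81, found at index 10
= 10


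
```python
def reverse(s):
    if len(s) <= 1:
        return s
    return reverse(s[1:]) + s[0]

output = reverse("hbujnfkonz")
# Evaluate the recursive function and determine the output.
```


reverse("hbujnfkonz")
= reverse("bujnfkonz") + "h"
= reverse("ujnfkonz") + "b" + "h"
= reverse("jnfkonz") + "u" + "b" + "h"
= reverse("nfkonz") + "j" + "u" + "b" + "h"
= reverse("fkonz") + "n" + "j" + "u" + "b" + "h"
= reverse("konz") + "f" + "n" + "j" + "u" + "b" + "h"
= reverse("onz") + "k" + "f" + "n" + "j" + "u" + "b" + "h"
= reverse("nz") + "o" + "k" + "f" + "n" + "j" + "u" + "b" + "h"
= reverse("z") + "n" + "o" + "k" + "f" + "n" + "j" + "u" + "b" + "h"
= "z" + "n" + "o" + "k" + "f" + "n" + "j" + "u" + "b" + "h"
= "znokfnjubh"


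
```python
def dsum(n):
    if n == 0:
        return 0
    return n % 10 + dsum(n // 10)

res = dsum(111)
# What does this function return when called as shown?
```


dsum(111)
= 1 + dsum(11)
= 1 + 1 + dsum(1)
= 1 + 1 + 1 + dsum(0)
= 1 + 1 + 1 + 0
= 3


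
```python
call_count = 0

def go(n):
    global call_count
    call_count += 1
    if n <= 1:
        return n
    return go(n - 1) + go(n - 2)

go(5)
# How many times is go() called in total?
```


go(5) calls go(4) and go(3); each non-base call branches into two more.
Let C(k) = total number of calls made by go(k), including the call to go(k) itself.
Base cases: C(0) = 1, C(1) = 1
Recurrence: C(k) = 1 + C(k-1) + C(k-2)
  C(2) = 1 + C(1) + C(0) = 1 + 1 + 1 = 3
  C(3) = 1 + C(2) + C(1) = 1 + 3 + 1 = 5
  C(4) = 1 + C(3) + C(2) = 1 + 5 + 3 = 9
  C(5) = 1 + C(4) + C(3) = 1 + 9 + 5 = 15
Total calls = C(5) = 15


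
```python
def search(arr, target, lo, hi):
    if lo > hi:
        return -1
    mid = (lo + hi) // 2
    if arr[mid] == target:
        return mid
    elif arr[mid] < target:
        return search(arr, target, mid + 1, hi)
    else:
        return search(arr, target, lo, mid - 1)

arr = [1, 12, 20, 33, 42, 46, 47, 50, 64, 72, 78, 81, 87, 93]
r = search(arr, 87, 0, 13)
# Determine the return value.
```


search(arr, 87, 0, 13)
lo=0, hi=13, mid=6, arr[mid]=47
47 < 87, search right half
lo=7, hi=13, mid=10, arr[mid]=78
78 < 87, search right half
lo=11, hi=13, mid=12, arr[mid]=87
arr[12] == 87, found at index 12
= 12


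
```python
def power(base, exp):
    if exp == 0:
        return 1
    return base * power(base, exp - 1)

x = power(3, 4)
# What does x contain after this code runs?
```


power(3, 4)
= 3 * power(3, 3)
= 3 * 3 * power(3, 2)
= 3 * 3 * 3 * power(3, 1)
= 3 * 3 * 3 * 3 * power(3, 0)
= 3 * 3 * 3 * 3 * 1
= 81


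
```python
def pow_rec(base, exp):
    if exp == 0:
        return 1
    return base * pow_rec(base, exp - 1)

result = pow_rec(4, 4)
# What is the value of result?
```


pow_rec(4, 4)
= 4 * pow_rec(4, 3)
= 4 * 4 * pow_rec(4, 2)
= 4 * 4 * 4 * pow_rec(4, 1)
= 4 * 4 * 4 * 4 * pow_rec(4, 0)
= 4 * 4 * 4 * 4 * 1
= 256


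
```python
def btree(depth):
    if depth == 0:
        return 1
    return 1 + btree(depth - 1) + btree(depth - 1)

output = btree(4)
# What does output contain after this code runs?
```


btree(4)
= 1 + btree(3) + btree(3)
= 1 + 2 * btree(3)
btree(k) = 2^(k+1) - 1
btree(0) = 1
btree(1) = 3
btree(2) = 7
btree(3) = 15
btree(4) = 31
btree(4) = 2^5 - 1 = 31


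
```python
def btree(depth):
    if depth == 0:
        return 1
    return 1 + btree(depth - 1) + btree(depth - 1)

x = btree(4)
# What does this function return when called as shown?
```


btree(4)
= 1 + btree(3) + btree(3)
= 1 + 2 * btree(3)
btree(k) = 2^(k+1) - 1
btree(0) = 1
btree(1) = 3
btree(2) = 7
btree(3) = 15
btree(4) = 31
btree(4) = 2^5 - 1 = 31


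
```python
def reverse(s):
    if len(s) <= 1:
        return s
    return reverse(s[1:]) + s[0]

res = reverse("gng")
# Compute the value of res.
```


reverse("gng")
= reverse("ng") + "g"
= reverse("g") + "n" + "g"
= "g" + "n" + "g"
= "gng"


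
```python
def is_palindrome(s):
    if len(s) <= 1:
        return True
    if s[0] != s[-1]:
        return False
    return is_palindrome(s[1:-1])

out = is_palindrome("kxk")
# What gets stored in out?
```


is_palindrome("kxk")
"kxk": s[0]='k' == s[-1]='k' -> is_palindrome("x")
"x": len <= 1 -> True
= True


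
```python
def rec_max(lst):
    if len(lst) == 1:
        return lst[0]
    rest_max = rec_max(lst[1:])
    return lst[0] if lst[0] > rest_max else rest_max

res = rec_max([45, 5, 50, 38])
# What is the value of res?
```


rec_max([45, 5, 50, 38])
= compare 45 with rec_max([5, 50, 38])
= compare 5 with rec_max([50, 38])
= compare 50 with rec_max([38])
Base: rec_max([38]) = 38
compare 50 with 38: max = 50
compare 5 with 50: max = 50
compare 45 with 50: max = 50
= 50


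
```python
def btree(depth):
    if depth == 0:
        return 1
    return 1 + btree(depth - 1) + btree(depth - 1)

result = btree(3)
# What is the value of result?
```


btree(3)
= 1 + btree(2) + btree(2)
= 1 + 2 * btree(2)
btree(k) = 2^(k+1) - 1
btree(0) = 1
btree(1) = 3
btree(2) = 7
btree(3) = 15
btree(3) = 2^4 - 1 = 15


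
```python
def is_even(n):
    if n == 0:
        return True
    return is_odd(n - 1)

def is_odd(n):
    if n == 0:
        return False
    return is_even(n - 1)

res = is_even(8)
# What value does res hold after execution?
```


is_even(8)
= is_odd(7)
= is_even(6)
= is_odd(5)
= is_even(4)
= is_odd(3)
= is_even(2)
= is_odd(1)
= is_even(0)
n == 0: return True
= True


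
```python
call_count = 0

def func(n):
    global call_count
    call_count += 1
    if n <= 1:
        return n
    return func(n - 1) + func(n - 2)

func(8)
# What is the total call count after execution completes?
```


func(8) calls func(7) and func(6); each non-base call branches into two more.
Let C(k) = total number of calls made by func(k), including the call to func(k) itself.
Base cases: C(0) = 1, C(1) = 1
Recurrence: C(k) = 1 + C(k-1) + C(k-2)
  C(2) = 1 + C(1) + C(0) = 1 + 1 + 1 = 3
  C(3) = 1 + C(2) + C(1) = 1 + 3 + 1 = 5
  C(4) = 1 + C(3) + C(2) = 1 + 5 + 3 = 9
  C(5) = 1 + C(4) + C(3) = 1 + 9 + 5 = 15
  C(6) = 1 + C(5) + C(4) = 1 + 15 + 9 = 25
  C(7) = 1 + C(6) + C(5) = 1 + 25 + 15 = 41
  C(8) = 1 + C(7) + C(6) = 1 + 41 + 25 = 67
Total calls = C(8) = 67


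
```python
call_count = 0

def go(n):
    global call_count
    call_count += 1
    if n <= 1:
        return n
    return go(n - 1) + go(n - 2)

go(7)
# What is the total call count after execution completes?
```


go(7) calls go(6) and go(5); each non-base call branches into two more.
Let C(k) = total number of calls made by go(k), including the call to go(k) itself.
Base cases: C(0) = 1, C(1) = 1
Recurrence: C(k) = 1 + C(k-1) + C(k-2)
  C(2) = 1 + C(1) + C(0) = 1 + 1 + 1 = 3
  C(3) = 1 + C(2) + C(1) = 1 + 3 + 1 = 5
  C(4) = 1 + C(3) + C(2) = 1 + 5 + 3 = 9
  C(5) = 1 + C(4) + C(3) = 1 + 9 + 5 = 15
  C(6) = 1 + C(5) + C(4) = 1 + 15 + 9 = 25
  C(7) = 1 + C(6) + C(5) = 1 + 25 + 15 = 41
Total calls = C(7) = 41


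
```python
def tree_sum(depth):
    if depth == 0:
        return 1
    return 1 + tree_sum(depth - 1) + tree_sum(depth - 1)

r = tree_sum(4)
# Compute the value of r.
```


tree_sum(4)
= 1 + tree_sum(3) + tree_sum(3)
= 1 + 2 * tree_sum(3)
tree_sum(k) = 2^(k+1) - 1
tree_sum(0) = 1
tree_sum(1) = 3
tree_sum(2) = 7
tree_sum(3) = 15
tree_sum(4) = 31
tree_sum(4) = 2^5 - 1 = 31


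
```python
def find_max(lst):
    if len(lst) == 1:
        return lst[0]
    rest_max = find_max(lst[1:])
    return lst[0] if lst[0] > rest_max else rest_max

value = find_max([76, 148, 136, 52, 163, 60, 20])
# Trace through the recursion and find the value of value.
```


find_max([76, 148, 136, 52, 163, 60, 20])
= compare 76 with find_max([148, 136, 52, 163, 60, 20])
= compare 148 with find_max([136, 52, 163, 60, 20])
= compare 136 with find_max([52, 163, 60, 20])
= compare 52 with find_max([163, 60, 20])
= compare 163 with find_max([60, 20])
= compare 60 with find_max([20])
Base: find_max([20]) = 20
compare 60 with 20: max = 60
compare 163 with 60: max = 163
compare 52 with 163: max = 163
compare 136 with 163: max = 163
compare 148 with 163: max = 163
compare 76 with 163: max = 163
= 163


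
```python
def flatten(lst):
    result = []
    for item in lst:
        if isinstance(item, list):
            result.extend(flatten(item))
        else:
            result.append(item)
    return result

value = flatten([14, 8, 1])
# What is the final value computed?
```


flatten([14, 8, 1])
Processing each element:
  14 is not a list -> append 14
  8 is not a list -> append 8
  1 is not a list -> append 1
= [14, 8, 1]


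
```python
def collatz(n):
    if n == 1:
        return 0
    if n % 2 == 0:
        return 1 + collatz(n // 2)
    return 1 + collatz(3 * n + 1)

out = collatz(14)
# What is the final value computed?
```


collatz(14)
14 is even -> collatz(7)
7 is odd -> 3*7+1 = 22 -> collatz(22)
22 is even -> collatz(11)
11 is odd -> 3*11+1 = 34 -> collatz(34)
34 is even -> collatz(17)
17 is odd -> 3*17+1 = 52 -> collatz(52)
52 is even -> collatz(26)
26 is even -> collatz(13)
13 is odd -> 3*13+1 = 40 -> collatz(40)
40 is even -> collatz(20)
20 is even -> collatz(10)
10 is even -> collatz(5)
5 is odd -> 3*5+1 = 16 -> collatz(16)
16 is even -> collatz(8)
8 is even -> collatz(4)
4 is even -> collatz(2)
2 is even -> collatz(1)
Reached 1 after 17 steps
= 17


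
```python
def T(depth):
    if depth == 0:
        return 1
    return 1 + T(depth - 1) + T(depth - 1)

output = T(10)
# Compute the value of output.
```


T(10)
= 1 + T(9) + T(9)
= 1 + 2 * T(9)
T(k) = 2^(k+1) - 1
T(0) = 1
T(1) = 3
T(2) = 7
T(3) = 15
T(4) = 31
T(10) = 2^11 - 1 = 2047


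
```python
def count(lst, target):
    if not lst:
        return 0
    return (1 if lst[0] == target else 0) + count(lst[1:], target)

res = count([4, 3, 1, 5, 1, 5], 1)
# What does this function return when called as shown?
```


count([4, 3, 1, 5, 1, 5], 1)
lst[0]=4 != 1: 0 + count([3, 1, 5, 1, 5], 1)
lst[0]=3 != 1: 0 + count([1, 5, 1, 5], 1)
lst[0]=1 == 1: 1 + count([5, 1, 5], 1)
lst[0]=5 != 1: 0 + count([1, 5], 1)
lst[0]=1 == 1: 1 + count([5], 1)
lst[0]=5 != 1: 0 + count([], 1)
= 2


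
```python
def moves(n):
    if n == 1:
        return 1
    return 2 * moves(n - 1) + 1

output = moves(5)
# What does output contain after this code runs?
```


moves(5)
= 2 * moves(4) + 1
= 2 * (2 * moves(3) + 1) + 1
= 2 * (2 * (2 * moves(2) + 1) + 1) + 1
= 2 * (2 * (2 * (2 * moves(1) + 1) + 1) + 1) + 1
Now compute bottom-up:
moves(1) = 1
moves(2) = 2 * 1 + 1 = 3
moves(3) = 2 * 3 + 1 = 7
moves(4) = 2 * 7 + 1 = 15
moves(5) = 2 * 15 + 1 = 31
= 31


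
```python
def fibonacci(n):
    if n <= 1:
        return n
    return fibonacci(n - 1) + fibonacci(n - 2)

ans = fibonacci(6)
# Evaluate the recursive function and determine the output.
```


fibonacci(6)
= fibonacci(5) + fibonacci(4)
= (fibonacci(4) + fibonacci(3)) + fibonacci(4)
Computing bottom-up: fibonacci(0)=0, fibonacci(1)=1, fibonacci(2)=1, fibonacci(3)=2, fibonacci(4)=3, fibonacci(5)=5, fibonacci(6)=8
= 8


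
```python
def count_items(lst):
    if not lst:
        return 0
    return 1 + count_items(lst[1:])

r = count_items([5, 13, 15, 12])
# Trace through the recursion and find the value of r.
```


count_items([5, 13, 15, 12])
= 1 + count_items([13, 15, 12])
= 1 + 1 + count_items([15, 12])
= 1 + 1 + 1 + count_items([12])
= 1 + 1 + 1 + 1 + count_items([])
= 1 + 1 + 1 + 1 + 0
= 4


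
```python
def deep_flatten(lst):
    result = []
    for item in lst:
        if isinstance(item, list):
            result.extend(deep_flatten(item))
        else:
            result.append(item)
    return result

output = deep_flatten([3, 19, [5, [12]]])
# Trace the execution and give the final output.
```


deep_flatten([3, 19, [5, [12]]])
Processing each element:
  3 is not a list -> append 3
  19 is not a list -> append 19
  [5, [12]] is a list -> deep_flatten recursively -> [5, 12]
= [3, 19, 5, 12]


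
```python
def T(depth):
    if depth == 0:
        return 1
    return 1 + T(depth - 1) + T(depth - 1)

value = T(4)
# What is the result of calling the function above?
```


T(4)
= 1 + T(3) + T(3)
= 1 + 2 * T(3)
T(k) = 2^(k+1) - 1
T(0) = 1
T(1) = 3
T(2) = 7
T(3) = 15
T(4) = 31
T(4) = 2^5 - 1 = 31


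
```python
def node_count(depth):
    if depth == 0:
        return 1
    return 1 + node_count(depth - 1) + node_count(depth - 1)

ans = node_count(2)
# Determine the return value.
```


node_count(2)
= 1 + node_count(1) + node_count(1)
= 1 + 2 * node_count(1)
node_count(k) = 2^(k+1) - 1
node_count(0) = 1
node_count(1) = 3
node_count(2) = 7
node_count(2) = 2^3 - 1 = 7


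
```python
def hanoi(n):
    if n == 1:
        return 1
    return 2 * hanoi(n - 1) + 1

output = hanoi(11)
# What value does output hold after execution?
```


hanoi(11)
= 2 * hanoi(10) + 1
= 2 * (2 * hanoi(9) + 1) + 1
= 2 * (2 * (2 * hanoi(8) + 1) + 1) + 1
= 2 * (2 * (2 * (2 * hanoi(7) + 1) + 1) + 1) + 1
= 2 * (2 * (2 * (2 * (2 * hanoi(6) + 1) + 1) + 1) + 1) + 1
= 2 * (2 * (2 * (2 * (2 * (2 * hanoi(5) + 1) + 1) + 1) + 1) + 1) + 1
= 2 * (2 * (2 * (2 * (2 * (2 * (2 * hanoi(4) + 1) + 1) + 1) + 1) + 1) + 1) + 1
= 2 * (2 * (2 * (2 * (2 * (2 * (2 * (2 * hanoi(3) + 1) + 1) + 1) + 1) + 1) + 1) + 1) + 1
= 2 * (2 * (2 * (2 * (2 * (2 * (2 * (2 * (2 * hanoi(2) + 1) + 1) + 1) + 1) + 1) + 1) + 1) + 1) + 1
= 2 * (2 * (2 * (2 * (2 * (2 * (2 * (2 * (2 * (2 * hanoi(1) + 1) + 1) + 1) + 1) + 1) + 1) + 1) + 1) + 1) + 1
Now compute bottom-up:
hanoi(1) = 1
hanoi(2) = 2 * 1 + 1 = 3
hanoi(3) = 2 * 3 + 1 = 7
hanoi(4) = 2 * 7 + 1 = 15
hanoi(5) = 2 * 15 + 1 = 31
hanoi(6) = 2 * 31 + 1 = 63
hanoi(7) = 2 * 63 + 1 = 127
hanoi(8) = 2 * 127 + 1 = 255
hanoi(9) = 2 * 255 + 1 = 511
hanoi(10) = 2 * 511 + 1 = 1023
hanoi(11) = 2 * 1023 + 1 = 2047
= 2047


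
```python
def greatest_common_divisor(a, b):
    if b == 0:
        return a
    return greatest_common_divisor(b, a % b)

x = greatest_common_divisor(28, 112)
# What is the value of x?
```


greatest_common_divisor(28, 112)
= greatest_common_divisor(112, 28 % 112) = greatest_common_divisor(112, 28)
= greatest_common_divisor(28, 112 % 28) = greatest_common_divisor(28, 0)
b == 0, return a = 28


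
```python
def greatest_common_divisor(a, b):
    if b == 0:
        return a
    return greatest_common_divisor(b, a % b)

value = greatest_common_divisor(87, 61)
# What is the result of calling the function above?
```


greatest_common_divisor(87, 61)
= greatest_common_divisor(61, 87 % 61) = greatest_common_divisor(61, 26)
= greatest_common_divisor(26, 61 % 26) = greatest_common_divisor(26, 9)
= greatest_common_divisor(9, 26 % 9) = greatest_common_divisor(9, 8)
= greatest_common_divisor(8, 9 % 8) = greatest_common_divisor(8, 1)
= greatest_common_divisor(1, 8 % 1) = greatest_common_divisor(1, 0)
b == 0, return a = 1


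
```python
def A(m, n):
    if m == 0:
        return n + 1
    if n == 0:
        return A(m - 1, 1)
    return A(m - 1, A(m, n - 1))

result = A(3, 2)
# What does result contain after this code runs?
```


A(3, 2)
= A(2, A(3, 1))
First compute A(3, 1) = 13
= A(2, 13)
= 29


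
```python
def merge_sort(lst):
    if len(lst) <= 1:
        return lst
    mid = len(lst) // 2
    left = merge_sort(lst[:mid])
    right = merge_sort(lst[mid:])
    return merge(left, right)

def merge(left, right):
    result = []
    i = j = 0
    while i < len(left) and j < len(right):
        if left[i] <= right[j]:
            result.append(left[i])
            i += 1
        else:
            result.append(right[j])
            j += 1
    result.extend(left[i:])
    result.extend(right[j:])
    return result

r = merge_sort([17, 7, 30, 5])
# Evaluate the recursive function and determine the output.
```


merge_sort([17, 7, 30, 5])
Split into [17, 7] and [30, 5]
Left sorted: [7, 17]
Right sorted: [5, 30]
Merge [7, 17] and [5, 30]
= [5, 7, 17, 30]


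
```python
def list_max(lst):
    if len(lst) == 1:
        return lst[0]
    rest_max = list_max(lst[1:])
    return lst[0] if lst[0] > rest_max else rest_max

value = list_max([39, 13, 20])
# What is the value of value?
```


list_max([39, 13, 20])
= compare 39 with list_max([13, 20])
= compare 13 with list_max([20])
Base: list_max([20]) = 20
compare 13 with 20: max = 20
compare 39 with 20: max = 39
= 39


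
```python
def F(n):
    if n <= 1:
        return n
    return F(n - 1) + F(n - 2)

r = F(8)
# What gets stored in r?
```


F(8)
= F(7) + F(6)
= (F(6) + F(5)) + F(6)
Computing bottom-up: F(0)=0, F(1)=1, F(2)=1, F(3)=2, F(4)=3, F(5)=5, F(6)=8, F(7)=13, F(8)=21
= 21


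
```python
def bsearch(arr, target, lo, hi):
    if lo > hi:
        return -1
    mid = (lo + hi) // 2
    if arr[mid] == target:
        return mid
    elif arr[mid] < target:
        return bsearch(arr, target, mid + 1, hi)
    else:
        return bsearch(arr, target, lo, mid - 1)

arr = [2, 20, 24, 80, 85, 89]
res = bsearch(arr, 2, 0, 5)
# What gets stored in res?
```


bsearch(arr, 2, 0, 5)
lo=0, hi=5, mid=2, arr[mid]=24
24 > 2, search left half
lo=0, hi=1, mid=0, arr[mid]=2
arr[0] == 2, found at index 0
= 0


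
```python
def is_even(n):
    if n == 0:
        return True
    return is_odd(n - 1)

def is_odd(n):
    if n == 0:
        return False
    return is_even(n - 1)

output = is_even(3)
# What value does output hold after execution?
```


is_even(3)
= is_odd(2)
= is_even(1)
= is_odd(0)
n == 0: return False
= False


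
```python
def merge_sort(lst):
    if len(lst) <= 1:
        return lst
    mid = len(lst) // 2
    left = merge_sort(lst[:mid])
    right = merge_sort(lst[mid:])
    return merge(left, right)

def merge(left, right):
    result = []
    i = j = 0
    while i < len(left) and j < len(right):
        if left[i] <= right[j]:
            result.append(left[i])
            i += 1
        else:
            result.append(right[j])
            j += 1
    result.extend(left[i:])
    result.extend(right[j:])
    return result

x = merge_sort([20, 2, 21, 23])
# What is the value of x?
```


merge_sort([20, 2, 21, 23])
Split into [20, 2] and [21, 23]
Left sorted: [2, 20]
Right sorted: [21, 23]
Merge [2, 20] and [21, 23]
= [2, 20, 21, 23]


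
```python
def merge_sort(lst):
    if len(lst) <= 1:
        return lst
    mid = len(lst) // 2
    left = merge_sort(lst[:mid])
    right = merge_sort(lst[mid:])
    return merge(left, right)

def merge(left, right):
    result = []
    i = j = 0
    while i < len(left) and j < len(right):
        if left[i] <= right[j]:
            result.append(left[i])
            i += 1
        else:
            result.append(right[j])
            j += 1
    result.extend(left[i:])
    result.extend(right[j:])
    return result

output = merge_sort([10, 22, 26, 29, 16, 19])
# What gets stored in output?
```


merge_sort([10, 22, 26, 29, 16, 19])
Split into [10, 22, 26] and [29, 16, 19]
Left sorted: [10, 22, 26]
Right sorted: [16, 19, 29]
Merge [10, 22, 26] and [16, 19, 29]
= [10, 16, 19, 22, 26, 29]


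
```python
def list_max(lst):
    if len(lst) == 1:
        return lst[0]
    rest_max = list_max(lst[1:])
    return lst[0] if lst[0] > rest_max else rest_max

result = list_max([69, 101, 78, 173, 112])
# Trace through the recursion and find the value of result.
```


list_max([69, 101, 78, 173, 112])
= compare 69 with list_max([101, 78, 173, 112])
= compare 101 with list_max([78, 173, 112])
= compare 78 with list_max([173, 112])
= compare 173 with list_max([112])
Base: list_max([112]) = 112
compare 173 with 112: max = 173
compare 78 with 173: max = 173
compare 101 with 173: max = 173
compare 69 with 173: max = 173
= 173


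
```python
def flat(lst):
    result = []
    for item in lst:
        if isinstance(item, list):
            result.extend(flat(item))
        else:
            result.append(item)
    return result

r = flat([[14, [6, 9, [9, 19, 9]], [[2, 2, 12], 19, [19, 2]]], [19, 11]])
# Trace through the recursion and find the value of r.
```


flat([[14, [6, 9, [9, 19, 9]], [[2, 2, 12], 19, [19, 2]]], [19, 11]])
Processing each element:
  [14, [6, 9, [9, 19, 9]], [[2, 2, 12], 19, [19, 2]]] is a list -> flat recursively -> [14, 6, 9, 9, 19, 9, 2, 2, 12, 19, 19, 2]
  [19, 11] is a list -> flat recursively -> [19, 11]
= [14, 6, 9, 9, 19, 9, 2, 2, 12, 19, 19, 2, 19, 11]


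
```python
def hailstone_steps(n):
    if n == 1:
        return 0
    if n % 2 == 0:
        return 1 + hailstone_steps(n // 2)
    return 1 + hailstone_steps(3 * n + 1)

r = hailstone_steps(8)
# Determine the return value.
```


hailstone_steps(8)
8 is even -> hailstone_steps(4)
4 is even -> hailstone_steps(2)
2 is even -> hailstone_steps(1)
Reached 1 after 3 steps
= 3


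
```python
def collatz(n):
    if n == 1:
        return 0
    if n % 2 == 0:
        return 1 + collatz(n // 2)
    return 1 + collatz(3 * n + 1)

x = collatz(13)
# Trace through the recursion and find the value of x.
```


collatz(13)
13 is odd -> 3*13+1 = 40 -> collatz(40)
40 is even -> collatz(20)
20 is even -> collatz(10)
10 is even -> collatz(5)
5 is odd -> 3*5+1 = 16 -> collatz(16)
16 is even -> collatz(8)
8 is even -> collatz(4)
4 is even -> collatz(2)
2 is even -> collatz(1)
Reached 1 after 9 steps
= 9


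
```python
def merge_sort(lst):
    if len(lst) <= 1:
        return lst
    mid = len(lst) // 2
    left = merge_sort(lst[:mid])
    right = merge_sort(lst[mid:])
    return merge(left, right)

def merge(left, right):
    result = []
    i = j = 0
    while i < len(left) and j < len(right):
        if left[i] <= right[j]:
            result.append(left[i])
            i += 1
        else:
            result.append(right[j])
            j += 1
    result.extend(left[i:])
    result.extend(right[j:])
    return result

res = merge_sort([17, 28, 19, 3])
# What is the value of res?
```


merge_sort([17, 28, 19, 3])
Split into [17, 28] and [19, 3]
Left sorted: [17, 28]
Right sorted: [3, 19]
Merge [17, 28] and [3, 19]
= [3, 17, 19, 28]


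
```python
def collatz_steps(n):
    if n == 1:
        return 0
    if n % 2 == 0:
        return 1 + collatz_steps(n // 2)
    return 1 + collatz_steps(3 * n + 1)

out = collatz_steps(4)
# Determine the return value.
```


collatz_steps(4)
4 is even -> collatz_steps(2)
2 is even -> collatz_steps(1)
Reached 1 after 2 steps
= 2


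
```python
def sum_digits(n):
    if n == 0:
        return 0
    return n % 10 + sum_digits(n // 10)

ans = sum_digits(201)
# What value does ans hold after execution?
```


sum_digits(201)
= 1 + sum_digits(20)
= 1 + 0 + sum_digits(2)
= 1 + 0 + 2 + sum_digits(0)
= 1 + 0 + 2 + 0
= 3


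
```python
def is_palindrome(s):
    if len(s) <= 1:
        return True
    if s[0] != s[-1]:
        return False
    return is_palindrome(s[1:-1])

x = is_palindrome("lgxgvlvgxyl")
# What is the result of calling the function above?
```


is_palindrome("lgxgvlvgxyl")
"lgxgvlvgxyl": s[0]='l' == s[-1]='l' -> is_palindrome("gxgvlvgxy")
"gxgvlvgxy": s[0]='g' != s[-1]='y' -> False
= False


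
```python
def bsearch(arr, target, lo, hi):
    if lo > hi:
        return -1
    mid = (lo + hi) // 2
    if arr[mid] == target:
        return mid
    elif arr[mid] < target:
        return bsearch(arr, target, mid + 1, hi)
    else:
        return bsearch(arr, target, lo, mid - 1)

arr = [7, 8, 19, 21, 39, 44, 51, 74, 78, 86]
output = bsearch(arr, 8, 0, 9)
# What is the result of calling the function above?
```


bsearch(arr, 8, 0, 9)
lo=0, hi=9, mid=4, arr[mid]=39
39 > 8, search left half
lo=0, hi=3, mid=1, arr[mid]=8
arr[1] == 8, found at index 1
= 1


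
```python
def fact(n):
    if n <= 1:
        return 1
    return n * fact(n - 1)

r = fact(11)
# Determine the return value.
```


fact(11)
= 11 * fact(10)
= 11 * 10 * fact(9)
= 11 * 10 * 9 * fact(8)
= 11 * 10 * 9 * 8 * fact(7)
= 11 * 10 * 9 * 8 * 7 * fact(6)
= 11 * 10 * 9 * 8 * 7 * 6 * fact(5)
= 11 * 10 * 9 * 8 * 7 * 6 * 5 * fact(4)
= 11 * 10 * 9 * 8 * 7 * 6 * 5 * 4 * fact(3)
= 11 * 10 * 9 * 8 * 7 * 6 * 5 * 4 * 3 * fact(2)
= 11 * 10 * 9 * 8 * 7 * 6 * 5 * 4 * 3 * 2 * fact(1)
= 11 * 10 * 9 * 8 * 7 * 6 * 5 * 4 * 3 * 2 * 1
= 39916800
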